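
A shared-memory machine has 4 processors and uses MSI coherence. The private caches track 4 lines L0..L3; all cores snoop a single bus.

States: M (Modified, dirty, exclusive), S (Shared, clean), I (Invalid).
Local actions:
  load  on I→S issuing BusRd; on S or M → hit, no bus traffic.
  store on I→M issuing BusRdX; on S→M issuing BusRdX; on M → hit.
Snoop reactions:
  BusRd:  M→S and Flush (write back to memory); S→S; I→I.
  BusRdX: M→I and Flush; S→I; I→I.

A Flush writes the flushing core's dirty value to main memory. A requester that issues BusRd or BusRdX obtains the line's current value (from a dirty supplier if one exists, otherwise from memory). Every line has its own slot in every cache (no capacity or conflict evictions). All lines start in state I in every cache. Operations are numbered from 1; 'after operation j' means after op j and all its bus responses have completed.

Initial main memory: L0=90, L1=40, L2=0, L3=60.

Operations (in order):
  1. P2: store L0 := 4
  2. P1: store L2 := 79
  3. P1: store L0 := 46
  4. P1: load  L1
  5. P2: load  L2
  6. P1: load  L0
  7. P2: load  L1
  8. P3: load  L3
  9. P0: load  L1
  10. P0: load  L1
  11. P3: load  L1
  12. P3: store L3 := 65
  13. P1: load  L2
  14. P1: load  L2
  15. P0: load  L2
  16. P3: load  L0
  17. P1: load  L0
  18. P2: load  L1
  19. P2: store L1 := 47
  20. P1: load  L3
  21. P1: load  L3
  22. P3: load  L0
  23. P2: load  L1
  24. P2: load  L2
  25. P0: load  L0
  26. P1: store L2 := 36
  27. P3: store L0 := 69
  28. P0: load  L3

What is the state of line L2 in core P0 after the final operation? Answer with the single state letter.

state = I

  op1 P2: store L0 := 4 → I/I/M/I on L0; bus BusRdX; mem=90
  op2 P1: store L2 := 79 → I/M/I/I on L2; bus BusRdX; mem=0
  op3 P1: store L0 := 46 → I/M/I/I on L0; bus BusRdX Flush; mem=4
  op4 P1: load  L1 → I/S/I/I on L1; bus BusRd; mem=40
  op5 P2: load  L2 → I/S/S/I on L2; bus BusRd Flush; mem=79
  op6 P1: load  L0 → I/M/I/I on L0; bus (none); mem=4
  op7 P2: load  L1 → I/S/S/I on L1; bus BusRd; mem=40
  op8 P3: load  L3 → I/I/I/S on L3; bus BusRd; mem=60
  op9 P0: load  L1 → S/S/S/I on L1; bus BusRd; mem=40
  op10 P0: load  L1 → S/S/S/I on L1; bus (none); mem=40
  op11 P3: load  L1 → S/S/S/S on L1; bus BusRd; mem=40
  op12 P3: store L3 := 65 → I/I/I/M on L3; bus BusRdX; mem=60
  op13 P1: load  L2 → I/S/S/I on L2; bus (none); mem=79
  op14 P1: load  L2 → I/S/S/I on L2; bus (none); mem=79
  op15 P0: load  L2 → S/S/S/I on L2; bus BusRd; mem=79
  op16 P3: load  L0 → I/S/I/S on L0; bus BusRd Flush; mem=46
  op17 P1: load  L0 → I/S/I/S on L0; bus (none); mem=46
  op18 P2: load  L1 → S/S/S/S on L1; bus (none); mem=40
  op19 P2: store L1 := 47 → I/I/M/I on L1; bus BusRdX; mem=40
  op20 P1: load  L3 → I/S/I/S on L3; bus BusRd Flush; mem=65
  op21 P1: load  L3 → I/S/I/S on L3; bus (none); mem=65
  op22 P3: load  L0 → I/S/I/S on L0; bus (none); mem=46
  op23 P2: load  L1 → I/I/M/I on L1; bus (none); mem=40
  op24 P2: load  L2 → S/S/S/I on L2; bus (none); mem=79
  op25 P0: load  L0 → S/S/I/S on L0; bus BusRd; mem=46
  op26 P1: store L2 := 36 → I/M/I/I on L2; bus BusRdX; mem=79
  op27 P3: store L0 := 69 → I/I/I/M on L0; bus BusRdX; mem=46
  op28 P0: load  L3 → S/S/I/S on L3; bus BusRd; mem=65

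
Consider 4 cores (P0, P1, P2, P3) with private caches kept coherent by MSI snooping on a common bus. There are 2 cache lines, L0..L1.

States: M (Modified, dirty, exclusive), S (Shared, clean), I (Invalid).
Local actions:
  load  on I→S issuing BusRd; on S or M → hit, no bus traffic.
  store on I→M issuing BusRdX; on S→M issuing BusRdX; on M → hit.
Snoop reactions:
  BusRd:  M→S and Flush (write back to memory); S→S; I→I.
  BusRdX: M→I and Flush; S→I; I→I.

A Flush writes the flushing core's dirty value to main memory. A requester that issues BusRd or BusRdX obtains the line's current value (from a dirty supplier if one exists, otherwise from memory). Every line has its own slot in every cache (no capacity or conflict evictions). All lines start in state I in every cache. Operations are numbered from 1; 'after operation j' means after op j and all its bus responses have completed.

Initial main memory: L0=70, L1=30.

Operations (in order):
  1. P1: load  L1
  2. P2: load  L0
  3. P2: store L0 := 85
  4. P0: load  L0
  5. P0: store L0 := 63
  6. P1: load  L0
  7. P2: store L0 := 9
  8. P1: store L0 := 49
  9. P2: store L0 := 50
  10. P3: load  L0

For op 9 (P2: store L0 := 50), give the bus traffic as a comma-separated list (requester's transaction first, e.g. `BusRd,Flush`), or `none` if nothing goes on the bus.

step 1: P1: load  L1  ⟶  ISII  (L1)  txn=BusRd  M[L1]=30
step 2: P2: load  L0  ⟶  IISI  (L0)  txn=BusRd  M[L0]=70
step 3: P2: store L0 := 85  ⟶  IIMI  (L0)  txn=BusRdX  M[L0]=70
step 4: P0: load  L0  ⟶  SISI  (L0)  txn=BusRd+Flush  M[L0]=85
step 5: P0: store L0 := 63  ⟶  MIII  (L0)  txn=BusRdX  M[L0]=85
step 6: P1: load  L0  ⟶  SSII  (L0)  txn=BusRd+Flush  M[L0]=63
step 7: P2: store L0 := 9  ⟶  IIMI  (L0)  txn=BusRdX  M[L0]=63
step 8: P1: store L0 := 49  ⟶  IMII  (L0)  txn=BusRdX+Flush  M[L0]=9
step 9: P2: store L0 := 50  ⟶  IIMI  (L0)  txn=BusRdX+Flush  M[L0]=49
step 10: P3: load  L0  ⟶  IISS  (L0)  txn=BusRd+Flush  M[L0]=50

bus = BusRdX,Flush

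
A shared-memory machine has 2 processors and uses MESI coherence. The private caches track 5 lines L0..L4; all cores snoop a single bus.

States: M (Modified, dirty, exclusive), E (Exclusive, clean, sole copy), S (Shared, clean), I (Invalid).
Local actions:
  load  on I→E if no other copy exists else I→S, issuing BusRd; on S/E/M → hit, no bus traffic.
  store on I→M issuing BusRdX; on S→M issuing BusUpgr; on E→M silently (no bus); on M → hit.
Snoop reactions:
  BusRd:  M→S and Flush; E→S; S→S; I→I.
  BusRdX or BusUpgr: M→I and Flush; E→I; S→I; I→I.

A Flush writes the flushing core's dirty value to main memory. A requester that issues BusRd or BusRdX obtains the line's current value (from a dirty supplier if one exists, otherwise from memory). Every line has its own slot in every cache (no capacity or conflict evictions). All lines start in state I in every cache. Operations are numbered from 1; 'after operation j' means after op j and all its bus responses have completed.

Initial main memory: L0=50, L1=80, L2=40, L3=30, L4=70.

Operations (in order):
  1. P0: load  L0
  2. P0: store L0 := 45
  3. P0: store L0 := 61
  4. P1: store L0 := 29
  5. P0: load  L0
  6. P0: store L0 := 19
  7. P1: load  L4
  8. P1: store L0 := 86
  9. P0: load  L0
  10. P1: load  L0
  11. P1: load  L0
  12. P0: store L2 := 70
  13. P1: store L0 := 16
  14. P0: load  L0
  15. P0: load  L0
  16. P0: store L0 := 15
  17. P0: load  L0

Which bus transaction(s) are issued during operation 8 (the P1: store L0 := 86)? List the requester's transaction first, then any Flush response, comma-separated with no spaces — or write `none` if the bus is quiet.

bus = BusRdX,Flush

  op1 P0: load  L0 → E/I on L0; bus BusRd; mem=50
  op2 P0: store L0 := 45 → M/I on L0; bus (none); mem=50
  op3 P0: store L0 := 61 → M/I on L0; bus (none); mem=50
  op4 P1: store L0 := 29 → I/M on L0; bus BusRdX Flush; mem=61
  op5 P0: load  L0 → S/S on L0; bus BusRd Flush; mem=29
  op6 P0: store L0 := 19 → M/I on L0; bus BusUpgr; mem=29
  op7 P1: load  L4 → I/E on L4; bus BusRd; mem=70
  op8 P1: store L0 := 86 → I/M on L0; bus BusRdX Flush; mem=19
  op9 P0: load  L0 → S/S on L0; bus BusRd Flush; mem=86
  op10 P1: load  L0 → S/S on L0; bus (none); mem=86
  op11 P1: load  L0 → S/S on L0; bus (none); mem=86
  op12 P0: store L2 := 70 → M/I on L2; bus BusRdX; mem=40
  op13 P1: store L0 := 16 → I/M on L0; bus BusUpgr; mem=86
  op14 P0: load  L0 → S/S on L0; bus BusRd Flush; mem=16
  op15 P0: load  L0 → S/S on L0; bus (none); mem=16
  op16 P0: store L0 := 15 → M/I on L0; bus BusUpgr; mem=16
  op17 P0: load  L0 → M/I on L0; bus (none); mem=16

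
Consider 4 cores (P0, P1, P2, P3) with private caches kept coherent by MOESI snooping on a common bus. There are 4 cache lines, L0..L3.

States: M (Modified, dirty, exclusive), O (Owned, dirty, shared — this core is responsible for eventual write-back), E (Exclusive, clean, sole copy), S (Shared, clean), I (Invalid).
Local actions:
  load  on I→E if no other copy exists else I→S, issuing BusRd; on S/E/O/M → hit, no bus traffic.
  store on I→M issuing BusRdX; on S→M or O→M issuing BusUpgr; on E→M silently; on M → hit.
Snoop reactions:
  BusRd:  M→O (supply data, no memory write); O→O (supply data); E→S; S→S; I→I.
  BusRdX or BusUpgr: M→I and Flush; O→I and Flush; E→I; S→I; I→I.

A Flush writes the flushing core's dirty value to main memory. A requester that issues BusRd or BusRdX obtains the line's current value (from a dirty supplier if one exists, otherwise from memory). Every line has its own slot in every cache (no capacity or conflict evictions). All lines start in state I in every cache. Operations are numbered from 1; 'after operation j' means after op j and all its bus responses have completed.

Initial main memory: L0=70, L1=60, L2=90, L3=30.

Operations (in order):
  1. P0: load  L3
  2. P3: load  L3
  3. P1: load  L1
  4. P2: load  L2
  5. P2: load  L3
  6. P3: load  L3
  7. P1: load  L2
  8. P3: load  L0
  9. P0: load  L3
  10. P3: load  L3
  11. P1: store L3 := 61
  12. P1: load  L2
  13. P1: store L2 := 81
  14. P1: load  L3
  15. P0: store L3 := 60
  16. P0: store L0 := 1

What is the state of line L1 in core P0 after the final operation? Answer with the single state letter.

state = I

step 1: P0: load  L3  ⟶  EIII  (L3)  txn=BusRd  M[L3]=30
step 2: P3: load  L3  ⟶  SIIS  (L3)  txn=BusRd  M[L3]=30
step 3: P1: load  L1  ⟶  IEII  (L1)  txn=BusRd  M[L1]=60
step 4: P2: load  L2  ⟶  IIEI  (L2)  txn=BusRd  M[L2]=90
step 5: P2: load  L3  ⟶  SISS  (L3)  txn=BusRd  M[L3]=30
step 6: P3: load  L3  ⟶  SISS  (L3)  txn=∅  M[L3]=30
step 7: P1: load  L2  ⟶  ISSI  (L2)  txn=BusRd  M[L2]=90
step 8: P3: load  L0  ⟶  IIIE  (L0)  txn=BusRd  M[L0]=70
step 9: P0: load  L3  ⟶  SISS  (L3)  txn=∅  M[L3]=30
step 10: P3: load  L3  ⟶  SISS  (L3)  txn=∅  M[L3]=30
step 11: P1: store L3 := 61  ⟶  IMII  (L3)  txn=BusRdX  M[L3]=30
step 12: P1: load  L2  ⟶  ISSI  (L2)  txn=∅  M[L2]=90
step 13: P1: store L2 := 81  ⟶  IMII  (L2)  txn=BusUpgr  M[L2]=90
step 14: P1: load  L3  ⟶  IMII  (L3)  txn=∅  M[L3]=30
step 15: P0: store L3 := 60  ⟶  MIII  (L3)  txn=BusRdX+Flush  M[L3]=61
step 16: P0: store L0 := 1  ⟶  MIII  (L0)  txn=BusRdX  M[L0]=70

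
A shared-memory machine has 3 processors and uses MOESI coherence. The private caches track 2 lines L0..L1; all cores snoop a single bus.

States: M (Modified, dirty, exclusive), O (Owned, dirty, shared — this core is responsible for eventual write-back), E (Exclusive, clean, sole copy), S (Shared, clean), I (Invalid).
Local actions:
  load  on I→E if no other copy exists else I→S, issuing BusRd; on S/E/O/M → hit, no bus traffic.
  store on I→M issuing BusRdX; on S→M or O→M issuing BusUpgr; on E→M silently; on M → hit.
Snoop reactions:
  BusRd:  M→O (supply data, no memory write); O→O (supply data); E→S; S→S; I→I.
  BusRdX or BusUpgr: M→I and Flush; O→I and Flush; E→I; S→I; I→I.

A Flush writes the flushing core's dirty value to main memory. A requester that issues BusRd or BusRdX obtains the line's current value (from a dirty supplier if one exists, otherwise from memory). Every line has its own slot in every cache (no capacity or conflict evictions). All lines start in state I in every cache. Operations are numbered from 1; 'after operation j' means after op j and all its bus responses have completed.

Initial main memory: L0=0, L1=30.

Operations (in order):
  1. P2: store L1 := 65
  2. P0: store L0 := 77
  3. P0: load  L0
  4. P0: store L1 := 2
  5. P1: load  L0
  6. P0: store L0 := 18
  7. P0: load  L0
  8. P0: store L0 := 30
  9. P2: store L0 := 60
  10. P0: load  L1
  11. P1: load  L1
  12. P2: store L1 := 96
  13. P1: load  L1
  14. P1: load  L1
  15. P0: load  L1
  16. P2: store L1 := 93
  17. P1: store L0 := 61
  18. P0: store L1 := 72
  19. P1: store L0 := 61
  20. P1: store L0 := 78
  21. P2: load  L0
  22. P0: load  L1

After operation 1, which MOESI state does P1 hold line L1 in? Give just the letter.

state = I

step 1: P2: store L1 := 65  ⟶  IIM  (L1)  txn=BusRdX  M[L1]=30
step 2: P0: store L0 := 77  ⟶  MII  (L0)  txn=BusRdX  M[L0]=0
step 3: P0: load  L0  ⟶  MII  (L0)  txn=∅  M[L0]=0
step 4: P0: store L1 := 2  ⟶  MII  (L1)  txn=BusRdX+Flush  M[L1]=65
step 5: P1: load  L0  ⟶  OSI  (L0)  txn=BusRd  M[L0]=0
step 6: P0: store L0 := 18  ⟶  MII  (L0)  txn=BusUpgr  M[L0]=0
step 7: P0: load  L0  ⟶  MII  (L0)  txn=∅  M[L0]=0
step 8: P0: store L0 := 30  ⟶  MII  (L0)  txn=∅  M[L0]=0
step 9: P2: store L0 := 60  ⟶  IIM  (L0)  txn=BusRdX+Flush  M[L0]=30
step 10: P0: load  L1  ⟶  MII  (L1)  txn=∅  M[L1]=65
step 11: P1: load  L1  ⟶  OSI  (L1)  txn=BusRd  M[L1]=65
step 12: P2: store L1 := 96  ⟶  IIM  (L1)  txn=BusRdX+Flush  M[L1]=2
step 13: P1: load  L1  ⟶  ISO  (L1)  txn=BusRd  M[L1]=2
step 14: P1: load  L1  ⟶  ISO  (L1)  txn=∅  M[L1]=2
step 15: P0: load  L1  ⟶  SSO  (L1)  txn=BusRd  M[L1]=2
step 16: P2: store L1 := 93  ⟶  IIM  (L1)  txn=BusUpgr  M[L1]=2
step 17: P1: store L0 := 61  ⟶  IMI  (L0)  txn=BusRdX+Flush  M[L0]=60
step 18: P0: store L1 := 72  ⟶  MII  (L1)  txn=BusRdX+Flush  M[L1]=93
step 19: P1: store L0 := 61  ⟶  IMI  (L0)  txn=∅  M[L0]=60
step 20: P1: store L0 := 78  ⟶  IMI  (L0)  txn=∅  M[L0]=60
step 21: P2: load  L0  ⟶  IOS  (L0)  txn=BusRd  M[L0]=60
step 22: P0: load  L1  ⟶  MII  (L1)  txn=∅  M[L1]=93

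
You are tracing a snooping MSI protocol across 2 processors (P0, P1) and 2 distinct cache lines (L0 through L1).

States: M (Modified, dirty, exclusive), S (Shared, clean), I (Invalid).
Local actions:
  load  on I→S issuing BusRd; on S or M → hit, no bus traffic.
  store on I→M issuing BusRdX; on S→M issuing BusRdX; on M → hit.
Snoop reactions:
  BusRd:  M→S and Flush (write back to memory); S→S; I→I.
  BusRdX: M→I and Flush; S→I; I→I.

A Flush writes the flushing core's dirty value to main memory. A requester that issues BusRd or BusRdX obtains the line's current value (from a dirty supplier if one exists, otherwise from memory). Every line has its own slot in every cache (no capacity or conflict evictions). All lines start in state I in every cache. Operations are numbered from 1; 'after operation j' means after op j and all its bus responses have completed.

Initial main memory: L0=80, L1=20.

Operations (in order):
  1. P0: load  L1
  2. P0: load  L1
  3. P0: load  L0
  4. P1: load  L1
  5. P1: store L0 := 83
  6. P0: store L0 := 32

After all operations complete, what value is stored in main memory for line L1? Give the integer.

step 1: P0: load  L1  ⟶  SI  (L1)  txn=BusRd  M[L1]=20
step 2: P0: load  L1  ⟶  SI  (L1)  txn=∅  M[L1]=20
step 3: P0: load  L0  ⟶  SI  (L0)  txn=BusRd  M[L0]=80
step 4: P1: load  L1  ⟶  SS  (L1)  txn=BusRd  M[L1]=20
step 5: P1: store L0 := 83  ⟶  IM  (L0)  txn=BusRdX  M[L0]=80
step 6: P0: store L0 := 32  ⟶  MI  (L0)  txn=BusRdX+Flush  M[L0]=83

memory[L1] = 20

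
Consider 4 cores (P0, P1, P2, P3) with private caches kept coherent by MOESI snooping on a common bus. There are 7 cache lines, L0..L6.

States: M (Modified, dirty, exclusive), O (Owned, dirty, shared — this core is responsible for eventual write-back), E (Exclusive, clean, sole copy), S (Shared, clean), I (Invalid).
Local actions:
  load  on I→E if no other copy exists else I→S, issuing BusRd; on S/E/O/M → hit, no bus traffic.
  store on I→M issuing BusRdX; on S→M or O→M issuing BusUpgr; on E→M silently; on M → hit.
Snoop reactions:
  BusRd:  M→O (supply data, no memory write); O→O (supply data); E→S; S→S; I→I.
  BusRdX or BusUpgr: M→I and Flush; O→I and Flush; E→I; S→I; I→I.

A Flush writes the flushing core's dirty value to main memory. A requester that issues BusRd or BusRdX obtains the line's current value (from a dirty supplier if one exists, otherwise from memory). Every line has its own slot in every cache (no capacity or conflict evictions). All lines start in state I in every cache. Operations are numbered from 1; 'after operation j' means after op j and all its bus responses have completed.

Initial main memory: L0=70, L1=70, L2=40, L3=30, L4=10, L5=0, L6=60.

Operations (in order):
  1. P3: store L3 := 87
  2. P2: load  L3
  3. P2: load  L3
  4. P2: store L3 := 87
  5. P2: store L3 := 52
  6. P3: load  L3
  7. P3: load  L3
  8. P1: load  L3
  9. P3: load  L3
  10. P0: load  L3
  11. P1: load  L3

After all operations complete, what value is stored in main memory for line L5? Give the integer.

[1] P3: store L3 := 87 | P0:I, P1:I, P2:I, P3:M(87) | bus: BusRdX
[2] P2: load  L3 | P0:I, P1:I, P2:S(87), P3:O(87) | bus: BusRd
[3] P2: load  L3 | P0:I, P1:I, P2:S(87), P3:O(87) | bus: none
[4] P2: store L3 := 87 | P0:I, P1:I, P2:M(87), P3:I | bus: BusUpgr,Flush
[5] P2: store L3 := 52 | P0:I, P1:I, P2:M(52), P3:I | bus: none
[6] P3: load  L3 | P0:I, P1:I, P2:O(52), P3:S(52) | bus: BusRd
[7] P3: load  L3 | P0:I, P1:I, P2:O(52), P3:S(52) | bus: none
[8] P1: load  L3 | P0:I, P1:S(52), P2:O(52), P3:S(52) | bus: BusRd
[9] P3: load  L3 | P0:I, P1:S(52), P2:O(52), P3:S(52) | bus: none
[10] P0: load  L3 | P0:S(52), P1:S(52), P2:O(52), P3:S(52) | bus: BusRd
[11] P1: load  L3 | P0:S(52), P1:S(52), P2:O(52), P3:S(52) | bus: none

memory[L5] = 0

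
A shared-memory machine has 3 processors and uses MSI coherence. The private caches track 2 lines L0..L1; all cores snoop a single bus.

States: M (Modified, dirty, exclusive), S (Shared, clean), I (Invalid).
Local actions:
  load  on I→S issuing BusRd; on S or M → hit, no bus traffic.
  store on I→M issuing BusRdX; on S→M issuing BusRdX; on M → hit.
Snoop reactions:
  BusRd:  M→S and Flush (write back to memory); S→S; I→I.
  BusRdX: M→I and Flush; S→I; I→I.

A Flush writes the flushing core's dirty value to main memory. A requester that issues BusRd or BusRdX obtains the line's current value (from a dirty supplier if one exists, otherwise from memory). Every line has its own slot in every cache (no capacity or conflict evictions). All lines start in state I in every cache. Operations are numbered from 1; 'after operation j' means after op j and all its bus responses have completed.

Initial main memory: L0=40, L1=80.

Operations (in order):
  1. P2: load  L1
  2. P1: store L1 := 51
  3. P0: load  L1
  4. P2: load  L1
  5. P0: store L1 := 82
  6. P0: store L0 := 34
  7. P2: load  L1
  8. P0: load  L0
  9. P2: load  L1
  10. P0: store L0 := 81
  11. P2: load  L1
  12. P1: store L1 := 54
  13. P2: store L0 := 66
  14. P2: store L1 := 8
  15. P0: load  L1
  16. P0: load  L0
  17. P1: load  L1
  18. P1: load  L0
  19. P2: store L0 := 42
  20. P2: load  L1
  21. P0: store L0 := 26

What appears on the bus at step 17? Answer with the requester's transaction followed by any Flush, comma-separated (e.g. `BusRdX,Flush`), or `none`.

bus = BusRd

step 1: P2: load  L1  ⟶  IIS  (L1)  txn=BusRd  M[L1]=80
step 2: P1: store L1 := 51  ⟶  IMI  (L1)  txn=BusRdX  M[L1]=80
step 3: P0: load  L1  ⟶  SSI  (L1)  txn=BusRd+Flush  M[L1]=51
step 4: P2: load  L1  ⟶  SSS  (L1)  txn=BusRd  M[L1]=51
step 5: P0: store L1 := 82  ⟶  MII  (L1)  txn=BusRdX  M[L1]=51
step 6: P0: store L0 := 34  ⟶  MII  (L0)  txn=BusRdX  M[L0]=40
step 7: P2: load  L1  ⟶  SIS  (L1)  txn=BusRd+Flush  M[L1]=82
step 8: P0: load  L0  ⟶  MII  (L0)  txn=∅  M[L0]=40
step 9: P2: load  L1  ⟶  SIS  (L1)  txn=∅  M[L1]=82
step 10: P0: store L0 := 81  ⟶  MII  (L0)  txn=∅  M[L0]=40
step 11: P2: load  L1  ⟶  SIS  (L1)  txn=∅  M[L1]=82
step 12: P1: store L1 := 54  ⟶  IMI  (L1)  txn=BusRdX  M[L1]=82
step 13: P2: store L0 := 66  ⟶  IIM  (L0)  txn=BusRdX+Flush  M[L0]=81
step 14: P2: store L1 := 8  ⟶  IIM  (L1)  txn=BusRdX+Flush  M[L1]=54
step 15: P0: load  L1  ⟶  SIS  (L1)  txn=BusRd+Flush  M[L1]=8
step 16: P0: load  L0  ⟶  SIS  (L0)  txn=BusRd+Flush  M[L0]=66
step 17: P1: load  L1  ⟶  SSS  (L1)  txn=BusRd  M[L1]=8
step 18: P1: load  L0  ⟶  SSS  (L0)  txn=BusRd  M[L0]=66
step 19: P2: store L0 := 42  ⟶  IIM  (L0)  txn=BusRdX  M[L0]=66
step 20: P2: load  L1  ⟶  SSS  (L1)  txn=∅  M[L1]=8
step 21: P0: store L0 := 26  ⟶  MII  (L0)  txn=BusRdX+Flush  M[L0]=42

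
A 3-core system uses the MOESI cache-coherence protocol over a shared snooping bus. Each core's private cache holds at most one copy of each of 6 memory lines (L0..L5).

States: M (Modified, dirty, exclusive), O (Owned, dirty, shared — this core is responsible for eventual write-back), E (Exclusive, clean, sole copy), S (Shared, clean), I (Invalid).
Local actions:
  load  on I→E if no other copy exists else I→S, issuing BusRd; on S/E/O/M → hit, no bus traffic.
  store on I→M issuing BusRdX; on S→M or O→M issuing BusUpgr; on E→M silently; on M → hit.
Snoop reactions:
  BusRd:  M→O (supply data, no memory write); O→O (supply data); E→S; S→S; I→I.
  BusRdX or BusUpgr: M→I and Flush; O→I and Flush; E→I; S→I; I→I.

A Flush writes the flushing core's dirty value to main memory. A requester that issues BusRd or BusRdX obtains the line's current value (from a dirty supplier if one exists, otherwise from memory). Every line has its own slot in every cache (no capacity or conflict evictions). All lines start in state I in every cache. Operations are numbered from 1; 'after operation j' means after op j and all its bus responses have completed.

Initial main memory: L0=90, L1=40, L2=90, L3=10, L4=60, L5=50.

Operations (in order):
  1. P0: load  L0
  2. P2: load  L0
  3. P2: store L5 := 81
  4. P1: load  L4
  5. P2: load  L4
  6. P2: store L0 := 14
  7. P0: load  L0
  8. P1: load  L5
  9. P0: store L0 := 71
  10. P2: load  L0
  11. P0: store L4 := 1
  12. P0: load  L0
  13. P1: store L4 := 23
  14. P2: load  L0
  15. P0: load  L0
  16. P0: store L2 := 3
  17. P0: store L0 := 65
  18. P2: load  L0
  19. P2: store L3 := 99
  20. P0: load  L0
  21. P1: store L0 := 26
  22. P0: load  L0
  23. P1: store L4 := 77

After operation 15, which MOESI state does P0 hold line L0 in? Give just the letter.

  op1 P0: load  L0 → E/I/I on L0; bus BusRd; mem=90
  op2 P2: load  L0 → S/I/S on L0; bus BusRd; mem=90
  op3 P2: store L5 := 81 → I/I/M on L5; bus BusRdX; mem=50
  op4 P1: load  L4 → I/E/I on L4; bus BusRd; mem=60
  op5 P2: load  L4 → I/S/S on L4; bus BusRd; mem=60
  op6 P2: store L0 := 14 → I/I/M on L0; bus BusUpgr; mem=90
  op7 P0: load  L0 → S/I/O on L0; bus BusRd; mem=90
  op8 P1: load  L5 → I/S/O on L5; bus BusRd; mem=50
  op9 P0: store L0 := 71 → M/I/I on L0; bus BusUpgr Flush; mem=14
  op10 P2: load  L0 → O/I/S on L0; bus BusRd; mem=14
  op11 P0: store L4 := 1 → M/I/I on L4; bus BusRdX; mem=60
  op12 P0: load  L0 → O/I/S on L0; bus (none); mem=14
  op13 P1: store L4 := 23 → I/M/I on L4; bus BusRdX Flush; mem=1
  op14 P2: load  L0 → O/I/S on L0; bus (none); mem=14
  op15 P0: load  L0 → O/I/S on L0; bus (none); mem=14
  op16 P0: store L2 := 3 → M/I/I on L2; bus BusRdX; mem=90
  op17 P0: store L0 := 65 → M/I/I on L0; bus BusUpgr; mem=14
  op18 P2: load  L0 → O/I/S on L0; bus BusRd; mem=14
  op19 P2: store L3 := 99 → I/I/M on L3; bus BusRdX; mem=10
  op20 P0: load  L0 → O/I/S on L0; bus (none); mem=14
  op21 P1: store L0 := 26 → I/M/I on L0; bus BusRdX Flush; mem=65
  op22 P0: load  L0 → S/O/I on L0; bus BusRd; mem=65
  op23 P1: store L4 := 77 → I/M/I on L4; bus (none); mem=1

state = O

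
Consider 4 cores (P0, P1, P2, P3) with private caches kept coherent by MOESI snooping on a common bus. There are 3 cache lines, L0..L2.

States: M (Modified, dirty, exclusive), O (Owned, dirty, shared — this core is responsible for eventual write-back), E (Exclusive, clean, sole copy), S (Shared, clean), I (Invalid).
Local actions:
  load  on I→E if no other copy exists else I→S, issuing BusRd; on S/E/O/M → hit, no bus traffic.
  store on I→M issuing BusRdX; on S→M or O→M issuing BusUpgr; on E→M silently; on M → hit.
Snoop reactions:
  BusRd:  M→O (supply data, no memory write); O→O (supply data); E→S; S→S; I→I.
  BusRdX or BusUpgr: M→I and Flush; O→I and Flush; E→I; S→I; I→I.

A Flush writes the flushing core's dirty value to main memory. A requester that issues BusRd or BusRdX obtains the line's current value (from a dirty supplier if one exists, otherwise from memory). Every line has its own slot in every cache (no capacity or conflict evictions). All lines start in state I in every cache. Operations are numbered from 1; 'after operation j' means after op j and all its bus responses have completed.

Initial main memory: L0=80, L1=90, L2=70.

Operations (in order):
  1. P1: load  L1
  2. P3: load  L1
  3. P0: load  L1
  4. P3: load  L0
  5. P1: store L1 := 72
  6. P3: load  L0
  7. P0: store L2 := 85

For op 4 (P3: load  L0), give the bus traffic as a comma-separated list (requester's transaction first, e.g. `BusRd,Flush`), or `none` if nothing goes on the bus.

bus = BusRd

[1] P1: load  L1 | P0:I, P1:E(90), P2:I, P3:I | bus: BusRd
[2] P3: load  L1 | P0:I, P1:S(90), P2:I, P3:S(90) | bus: BusRd
[3] P0: load  L1 | P0:S(90), P1:S(90), P2:I, P3:S(90) | bus: BusRd
[4] P3: load  L0 | P0:I, P1:I, P2:I, P3:E(80) | bus: BusRd
[5] P1: store L1 := 72 | P0:I, P1:M(72), P2:I, P3:I | bus: BusUpgr
[6] P3: load  L0 | P0:I, P1:I, P2:I, P3:E(80) | bus: none
[7] P0: store L2 := 85 | P0:M(85), P1:I, P2:I, P3:I | bus: BusRdX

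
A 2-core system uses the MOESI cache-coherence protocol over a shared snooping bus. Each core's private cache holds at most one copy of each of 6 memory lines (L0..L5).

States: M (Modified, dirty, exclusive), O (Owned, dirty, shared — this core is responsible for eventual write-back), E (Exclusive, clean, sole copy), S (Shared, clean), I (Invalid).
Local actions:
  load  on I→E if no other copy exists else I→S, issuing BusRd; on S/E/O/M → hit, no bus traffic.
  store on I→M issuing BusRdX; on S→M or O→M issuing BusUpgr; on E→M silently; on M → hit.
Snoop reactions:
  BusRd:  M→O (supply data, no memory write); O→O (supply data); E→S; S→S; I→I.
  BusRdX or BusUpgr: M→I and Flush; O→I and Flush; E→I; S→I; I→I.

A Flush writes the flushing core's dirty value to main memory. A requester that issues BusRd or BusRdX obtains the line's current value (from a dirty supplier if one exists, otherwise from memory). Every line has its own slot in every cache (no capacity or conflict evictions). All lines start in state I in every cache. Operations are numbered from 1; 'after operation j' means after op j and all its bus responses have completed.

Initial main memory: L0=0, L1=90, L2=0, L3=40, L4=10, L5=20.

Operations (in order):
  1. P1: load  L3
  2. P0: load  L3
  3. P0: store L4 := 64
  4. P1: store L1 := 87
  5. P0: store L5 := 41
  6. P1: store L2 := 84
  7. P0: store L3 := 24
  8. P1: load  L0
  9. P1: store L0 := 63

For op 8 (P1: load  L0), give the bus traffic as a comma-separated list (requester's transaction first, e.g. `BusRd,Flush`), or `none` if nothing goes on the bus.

[1] P1: load  L3 | P0:I, P1:E(40) | bus: BusRd
[2] P0: load  L3 | P0:S(40), P1:S(40) | bus: BusRd
[3] P0: store L4 := 64 | P0:M(64), P1:I | bus: BusRdX
[4] P1: store L1 := 87 | P0:I, P1:M(87) | bus: BusRdX
[5] P0: store L5 := 41 | P0:M(41), P1:I | bus: BusRdX
[6] P1: store L2 := 84 | P0:I, P1:M(84) | bus: BusRdX
[7] P0: store L3 := 24 | P0:M(24), P1:I | bus: BusUpgr
[8] P1: load  L0 | P0:I, P1:E(0) | bus: BusRd
[9] P1: store L0 := 63 | P0:I, P1:M(63) | bus: none

bus = BusRd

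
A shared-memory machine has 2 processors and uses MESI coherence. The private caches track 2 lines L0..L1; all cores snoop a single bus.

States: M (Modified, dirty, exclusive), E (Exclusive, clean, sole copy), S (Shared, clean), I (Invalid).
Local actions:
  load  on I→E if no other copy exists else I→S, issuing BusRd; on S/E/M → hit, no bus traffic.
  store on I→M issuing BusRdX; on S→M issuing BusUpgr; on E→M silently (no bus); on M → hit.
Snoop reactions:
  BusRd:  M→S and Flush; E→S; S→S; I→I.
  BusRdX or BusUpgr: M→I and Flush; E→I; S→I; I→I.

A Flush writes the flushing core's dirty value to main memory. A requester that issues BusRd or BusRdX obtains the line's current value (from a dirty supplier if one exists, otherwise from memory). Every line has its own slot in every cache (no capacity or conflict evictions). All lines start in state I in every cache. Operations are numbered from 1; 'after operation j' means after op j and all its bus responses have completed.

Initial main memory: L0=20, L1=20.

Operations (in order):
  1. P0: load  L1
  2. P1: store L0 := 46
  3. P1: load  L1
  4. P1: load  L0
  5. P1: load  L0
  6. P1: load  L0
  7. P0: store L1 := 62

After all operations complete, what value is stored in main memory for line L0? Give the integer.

memory[L0] = 20

1. P0: load  L1  bus=[BusRd]  L1: P0=E P1=I  mem[L1]=20
2. P1: store L0 := 46  bus=[BusRdX]  L0: P0=I P1=M  mem[L0]=20
3. P1: load  L1  bus=[BusRd]  L1: P0=S P1=S  mem[L1]=20
4. P1: load  L0  bus=[-]  L0: P0=I P1=M  mem[L0]=20
5. P1: load  L0  bus=[-]  L0: P0=I P1=M  mem[L0]=20
6. P1: load  L0  bus=[-]  L0: P0=I P1=M  mem[L0]=20
7. P0: store L1 := 62  bus=[BusUpgr]  L1: P0=M P1=I  mem[L1]=20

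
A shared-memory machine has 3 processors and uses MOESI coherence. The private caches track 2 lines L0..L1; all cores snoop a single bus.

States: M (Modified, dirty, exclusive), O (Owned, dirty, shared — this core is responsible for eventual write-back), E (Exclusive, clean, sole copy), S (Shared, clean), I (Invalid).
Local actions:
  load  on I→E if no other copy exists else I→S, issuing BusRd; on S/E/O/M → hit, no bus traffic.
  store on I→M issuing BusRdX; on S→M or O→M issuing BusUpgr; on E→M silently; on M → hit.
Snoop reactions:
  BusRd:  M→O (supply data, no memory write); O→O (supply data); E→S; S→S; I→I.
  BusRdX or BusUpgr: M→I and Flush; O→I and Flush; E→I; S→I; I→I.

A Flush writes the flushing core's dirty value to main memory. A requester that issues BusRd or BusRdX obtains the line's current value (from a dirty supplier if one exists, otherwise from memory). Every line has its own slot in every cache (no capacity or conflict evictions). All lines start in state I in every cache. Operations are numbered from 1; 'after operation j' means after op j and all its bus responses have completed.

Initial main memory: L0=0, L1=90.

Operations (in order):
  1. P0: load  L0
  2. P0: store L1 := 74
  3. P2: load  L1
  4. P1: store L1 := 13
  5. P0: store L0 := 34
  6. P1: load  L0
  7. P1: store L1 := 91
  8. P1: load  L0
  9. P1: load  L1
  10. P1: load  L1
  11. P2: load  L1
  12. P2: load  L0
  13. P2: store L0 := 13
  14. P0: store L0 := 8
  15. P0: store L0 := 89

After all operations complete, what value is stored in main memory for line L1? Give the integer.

1. P0: load  L0  bus=[BusRd]  L0: P0=E P1=I P2=I  mem[L0]=0
2. P0: store L1 := 74  bus=[BusRdX]  L1: P0=M P1=I P2=I  mem[L1]=90
3. P2: load  L1  bus=[BusRd]  L1: P0=O P1=I P2=S  mem[L1]=90
4. P1: store L1 := 13  bus=[BusRdX,Flush]  L1: P0=I P1=M P2=I  mem[L1]=74
5. P0: store L0 := 34  bus=[-]  L0: P0=M P1=I P2=I  mem[L0]=0
6. P1: load  L0  bus=[BusRd]  L0: P0=O P1=S P2=I  mem[L0]=0
7. P1: store L1 := 91  bus=[-]  L1: P0=I P1=M P2=I  mem[L1]=74
8. P1: load  L0  bus=[-]  L0: P0=O P1=S P2=I  mem[L0]=0
9. P1: load  L1  bus=[-]  L1: P0=I P1=M P2=I  mem[L1]=74
10. P1: load  L1  bus=[-]  L1: P0=I P1=M P2=I  mem[L1]=74
11. P2: load  L1  bus=[BusRd]  L1: P0=I P1=O P2=S  mem[L1]=74
12. P2: load  L0  bus=[BusRd]  L0: P0=O P1=S P2=S  mem[L0]=0
13. P2: store L0 := 13  bus=[BusUpgr,Flush]  L0: P0=I P1=I P2=M  mem[L0]=34
14. P0: store L0 := 8  bus=[BusRdX,Flush]  L0: P0=M P1=I P2=I  mem[L0]=13
15. P0: store L0 := 89  bus=[-]  L0: P0=M P1=I P2=I  mem[L0]=13

memory[L1] = 74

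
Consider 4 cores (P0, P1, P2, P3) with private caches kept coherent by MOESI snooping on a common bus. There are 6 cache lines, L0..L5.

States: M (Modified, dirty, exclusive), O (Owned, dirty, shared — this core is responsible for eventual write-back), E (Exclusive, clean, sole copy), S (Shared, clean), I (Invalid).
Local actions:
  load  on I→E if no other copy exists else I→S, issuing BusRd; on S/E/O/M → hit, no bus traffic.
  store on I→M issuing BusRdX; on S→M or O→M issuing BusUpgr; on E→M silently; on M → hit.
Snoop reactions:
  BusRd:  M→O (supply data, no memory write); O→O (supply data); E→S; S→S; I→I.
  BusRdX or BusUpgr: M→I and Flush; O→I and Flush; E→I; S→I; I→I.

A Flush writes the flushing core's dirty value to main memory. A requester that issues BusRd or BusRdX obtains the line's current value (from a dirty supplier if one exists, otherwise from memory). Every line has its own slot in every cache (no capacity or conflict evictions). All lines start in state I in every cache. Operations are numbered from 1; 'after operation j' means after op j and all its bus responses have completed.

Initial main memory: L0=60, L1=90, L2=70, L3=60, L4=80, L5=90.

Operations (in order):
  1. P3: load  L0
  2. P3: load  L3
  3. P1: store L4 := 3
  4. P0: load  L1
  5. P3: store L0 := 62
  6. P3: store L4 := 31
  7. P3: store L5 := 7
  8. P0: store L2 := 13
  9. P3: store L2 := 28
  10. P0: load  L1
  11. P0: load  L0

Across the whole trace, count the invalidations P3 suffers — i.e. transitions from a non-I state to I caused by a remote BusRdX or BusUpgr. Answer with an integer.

invalidations = 0

1. P3: load  L0  bus=[BusRd]  L0: P0=I P1=I P2=I P3=E  mem[L0]=60
2. P3: load  L3  bus=[BusRd]  L3: P0=I P1=I P2=I P3=E  mem[L3]=60
3. P1: store L4 := 3  bus=[BusRdX]  L4: P0=I P1=M P2=I P3=I  mem[L4]=80
4. P0: load  L1  bus=[BusRd]  L1: P0=E P1=I P2=I P3=I  mem[L1]=90
5. P3: store L0 := 62  bus=[-]  L0: P0=I P1=I P2=I P3=M  mem[L0]=60
6. P3: store L4 := 31  bus=[BusRdX,Flush]  L4: P0=I P1=I P2=I P3=M  mem[L4]=3
7. P3: store L5 := 7  bus=[BusRdX]  L5: P0=I P1=I P2=I P3=M  mem[L5]=90
8. P0: store L2 := 13  bus=[BusRdX]  L2: P0=M P1=I P2=I P3=I  mem[L2]=70
9. P3: store L2 := 28  bus=[BusRdX,Flush]  L2: P0=I P1=I P2=I P3=M  mem[L2]=13
10. P0: load  L1  bus=[-]  L1: P0=E P1=I P2=I P3=I  mem[L1]=90
11. P0: load  L0  bus=[BusRd]  L0: P0=S P1=I P2=I P3=O  mem[L0]=60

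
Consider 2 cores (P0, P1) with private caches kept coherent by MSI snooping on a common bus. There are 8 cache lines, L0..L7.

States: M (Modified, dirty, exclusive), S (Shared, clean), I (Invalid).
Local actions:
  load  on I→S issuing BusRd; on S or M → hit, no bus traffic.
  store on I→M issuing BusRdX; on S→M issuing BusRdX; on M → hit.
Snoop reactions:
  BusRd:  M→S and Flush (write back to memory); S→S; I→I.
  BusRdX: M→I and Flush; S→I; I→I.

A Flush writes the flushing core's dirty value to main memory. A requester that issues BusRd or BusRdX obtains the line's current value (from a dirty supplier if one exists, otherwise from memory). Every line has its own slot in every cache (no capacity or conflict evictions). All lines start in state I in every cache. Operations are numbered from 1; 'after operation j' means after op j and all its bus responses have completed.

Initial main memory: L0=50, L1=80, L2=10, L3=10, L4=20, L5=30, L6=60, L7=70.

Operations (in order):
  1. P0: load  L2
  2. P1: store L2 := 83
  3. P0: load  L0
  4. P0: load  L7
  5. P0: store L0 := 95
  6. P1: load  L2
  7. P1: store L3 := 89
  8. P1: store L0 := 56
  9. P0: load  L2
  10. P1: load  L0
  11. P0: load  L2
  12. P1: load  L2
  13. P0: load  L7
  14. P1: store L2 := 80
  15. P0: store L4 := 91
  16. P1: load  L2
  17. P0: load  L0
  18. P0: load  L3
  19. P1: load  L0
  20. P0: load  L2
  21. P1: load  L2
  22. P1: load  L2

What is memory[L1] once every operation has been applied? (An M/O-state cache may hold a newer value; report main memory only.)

memory[L1] = 80

step 1: P0: load  L2  ⟶  SI  (L2)  txn=BusRd  M[L2]=10
step 2: P1: store L2 := 83  ⟶  IM  (L2)  txn=BusRdX  M[L2]=10
step 3: P0: load  L0  ⟶  SI  (L0)  txn=BusRd  M[L0]=50
step 4: P0: load  L7  ⟶  SI  (L7)  txn=BusRd  M[L7]=70
step 5: P0: store L0 := 95  ⟶  MI  (L0)  txn=BusRdX  M[L0]=50
step 6: P1: load  L2  ⟶  IM  (L2)  txn=∅  M[L2]=10
step 7: P1: store L3 := 89  ⟶  IM  (L3)  txn=BusRdX  M[L3]=10
step 8: P1: store L0 := 56  ⟶  IM  (L0)  txn=BusRdX+Flush  M[L0]=95
step 9: P0: load  L2  ⟶  SS  (L2)  txn=BusRd+Flush  M[L2]=83
step 10: P1: load  L0  ⟶  IM  (L0)  txn=∅  M[L0]=95
step 11: P0: load  L2  ⟶  SS  (L2)  txn=∅  M[L2]=83
step 12: P1: load  L2  ⟶  SS  (L2)  txn=∅  M[L2]=83
step 13: P0: load  L7  ⟶  SI  (L7)  txn=∅  M[L7]=70
step 14: P1: store L2 := 80  ⟶  IM  (L2)  txn=BusRdX  M[L2]=83
step 15: P0: store L4 := 91  ⟶  MI  (L4)  txn=BusRdX  M[L4]=20
step 16: P1: load  L2  ⟶  IM  (L2)  txn=∅  M[L2]=83
step 17: P0: load  L0  ⟶  SS  (L0)  txn=BusRd+Flush  M[L0]=56
step 18: P0: load  L3  ⟶  SS  (L3)  txn=BusRd+Flush  M[L3]=89
step 19: P1: load  L0  ⟶  SS  (L0)  txn=∅  M[L0]=56
step 20: P0: load  L2  ⟶  SS  (L2)  txn=BusRd+Flush  M[L2]=80
step 21: P1: load  L2  ⟶  SS  (L2)  txn=∅  M[L2]=80
step 22: P1: load  L2  ⟶  SS  (L2)  txn=∅  M[L2]=80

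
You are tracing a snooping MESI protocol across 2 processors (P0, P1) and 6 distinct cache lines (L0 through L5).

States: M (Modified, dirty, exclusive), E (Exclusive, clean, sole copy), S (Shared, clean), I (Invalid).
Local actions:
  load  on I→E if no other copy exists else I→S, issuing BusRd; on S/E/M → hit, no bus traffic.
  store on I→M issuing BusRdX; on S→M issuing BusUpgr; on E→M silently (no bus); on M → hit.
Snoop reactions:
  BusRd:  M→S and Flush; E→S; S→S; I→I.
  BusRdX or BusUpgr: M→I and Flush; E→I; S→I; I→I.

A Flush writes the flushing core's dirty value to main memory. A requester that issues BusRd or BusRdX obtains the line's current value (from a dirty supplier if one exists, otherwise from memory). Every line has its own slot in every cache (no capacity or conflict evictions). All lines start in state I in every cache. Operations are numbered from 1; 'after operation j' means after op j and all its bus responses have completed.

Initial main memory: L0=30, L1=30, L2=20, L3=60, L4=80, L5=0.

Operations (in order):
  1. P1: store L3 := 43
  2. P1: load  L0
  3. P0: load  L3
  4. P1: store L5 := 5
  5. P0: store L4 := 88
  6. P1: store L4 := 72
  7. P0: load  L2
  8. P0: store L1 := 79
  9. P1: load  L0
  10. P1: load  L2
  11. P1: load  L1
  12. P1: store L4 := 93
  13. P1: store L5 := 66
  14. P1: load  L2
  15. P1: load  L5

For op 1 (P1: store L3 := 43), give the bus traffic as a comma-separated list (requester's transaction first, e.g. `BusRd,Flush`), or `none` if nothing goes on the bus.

1. P1: store L3 := 43  bus=[BusRdX]  L3: P0=I P1=M  mem[L3]=60
2. P1: load  L0  bus=[BusRd]  L0: P0=I P1=E  mem[L0]=30
3. P0: load  L3  bus=[BusRd,Flush]  L3: P0=S P1=S  mem[L3]=43
4. P1: store L5 := 5  bus=[BusRdX]  L5: P0=I P1=M  mem[L5]=0
5. P0: store L4 := 88  bus=[BusRdX]  L4: P0=M P1=I  mem[L4]=80
6. P1: store L4 := 72  bus=[BusRdX,Flush]  L4: P0=I P1=M  mem[L4]=88
7. P0: load  L2  bus=[BusRd]  L2: P0=E P1=I  mem[L2]=20
8. P0: store L1 := 79  bus=[BusRdX]  L1: P0=M P1=I  mem[L1]=30
9. P1: load  L0  bus=[-]  L0: P0=I P1=E  mem[L0]=30
10. P1: load  L2  bus=[BusRd]  L2: P0=S P1=S  mem[L2]=20
11. P1: load  L1  bus=[BusRd,Flush]  L1: P0=S P1=S  mem[L1]=79
12. P1: store L4 := 93  bus=[-]  L4: P0=I P1=M  mem[L4]=88
13. P1: store L5 := 66  bus=[-]  L5: P0=I P1=M  mem[L5]=0
14. P1: load  L2  bus=[-]  L2: P0=S P1=S  mem[L2]=20
15. P1: load  L5  bus=[-]  L5: P0=I P1=M  mem[L5]=0

bus = BusRdX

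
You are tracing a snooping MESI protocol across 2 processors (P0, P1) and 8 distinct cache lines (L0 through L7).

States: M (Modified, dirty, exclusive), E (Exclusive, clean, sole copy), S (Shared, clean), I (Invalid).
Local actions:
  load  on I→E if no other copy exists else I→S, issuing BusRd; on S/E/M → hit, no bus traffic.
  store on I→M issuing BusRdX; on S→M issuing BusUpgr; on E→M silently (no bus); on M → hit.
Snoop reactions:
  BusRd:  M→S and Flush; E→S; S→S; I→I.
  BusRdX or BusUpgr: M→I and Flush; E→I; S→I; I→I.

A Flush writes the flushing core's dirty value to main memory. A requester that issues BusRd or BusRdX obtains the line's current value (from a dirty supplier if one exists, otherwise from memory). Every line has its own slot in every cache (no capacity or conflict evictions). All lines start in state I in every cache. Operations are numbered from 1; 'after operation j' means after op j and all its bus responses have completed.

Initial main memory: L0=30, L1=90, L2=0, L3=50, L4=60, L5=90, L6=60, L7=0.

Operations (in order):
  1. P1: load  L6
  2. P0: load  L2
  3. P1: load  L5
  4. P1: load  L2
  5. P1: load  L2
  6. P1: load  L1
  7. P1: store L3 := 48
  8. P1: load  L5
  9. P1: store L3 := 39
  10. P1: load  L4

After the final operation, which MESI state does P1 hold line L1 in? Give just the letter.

[1] P1: load  L6 | P0:I, P1:E(60) | bus: BusRd
[2] P0: load  L2 | P0:E(0), P1:I | bus: BusRd
[3] P1: load  L5 | P0:I, P1:E(90) | bus: BusRd
[4] P1: load  L2 | P0:S(0), P1:S(0) | bus: BusRd
[5] P1: load  L2 | P0:S(0), P1:S(0) | bus: none
[6] P1: load  L1 | P0:I, P1:E(90) | bus: BusRd
[7] P1: store L3 := 48 | P0:I, P1:M(48) | bus: BusRdX
[8] P1: load  L5 | P0:I, P1:E(90) | bus: none
[9] P1: store L3 := 39 | P0:I, P1:M(39) | bus: none
[10] P1: load  L4 | P0:I, P1:E(60) | bus: BusRd

state = E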